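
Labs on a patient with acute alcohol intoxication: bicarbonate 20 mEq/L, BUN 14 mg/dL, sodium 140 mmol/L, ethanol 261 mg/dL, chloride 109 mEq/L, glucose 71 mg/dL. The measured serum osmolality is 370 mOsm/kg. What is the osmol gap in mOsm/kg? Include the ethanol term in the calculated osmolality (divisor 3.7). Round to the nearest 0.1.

10.5 mOsm/kg

Calculated osmolality = 2·Na + glucose/18 + BUN/2.8 + ethanol/3.7
= 2·140 + 71/18 + 14/2.8 + 261/3.7
= 280 + 3.94 + 5 + 70.54
= 359.48 mOsm/kg ≈ 359.5 mOsm/kg
Osmolar gap = measured − calculated = 370 − 359.5 = 10.5 mOsm/kg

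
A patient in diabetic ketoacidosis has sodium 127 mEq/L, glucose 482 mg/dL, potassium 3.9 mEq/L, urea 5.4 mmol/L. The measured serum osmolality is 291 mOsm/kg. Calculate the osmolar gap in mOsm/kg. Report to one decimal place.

4.8 mOsm/kg

Calculated osmolality = 2·Na + glucose/18 + urea
= 2·127 + 482/18 + 5.4
= 254 + 26.78 + 5.40
= 286.18 mOsm/kg ≈ 286.2 mOsm/kg
Osmolar gap = measured − calculated = 291 − 286.2 = 4.8 mOsm/kg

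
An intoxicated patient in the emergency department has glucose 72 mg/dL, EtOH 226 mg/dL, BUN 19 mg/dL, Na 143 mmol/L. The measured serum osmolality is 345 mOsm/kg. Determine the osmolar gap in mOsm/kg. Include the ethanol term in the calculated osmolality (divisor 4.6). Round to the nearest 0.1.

Calculated osmolality = 2·Na + glucose/18 + BUN/2.8 + ethanol/4.6
= 2·143 + 72/18 + 19/2.8 + 226/4.6
= 286 + 4 + 6.79 + 49.13
= 345.92 mOsm/kg ≈ 345.9 mOsm/kg
Osmolar gap = measured − calculated = 345 − 345.9 = -0.9 mOsm/kg

-0.9 mOsm/kg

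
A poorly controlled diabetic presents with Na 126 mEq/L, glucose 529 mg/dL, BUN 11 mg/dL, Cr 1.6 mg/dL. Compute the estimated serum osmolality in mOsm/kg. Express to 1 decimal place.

285.3 mOsm/kg

Calculated osmolality = 2·Na + glucose/18 + BUN/2.8
= 2·126 + 529/18 + 11/2.8
= 252 + 29.39 + 3.93
= 285.32 mOsm/kg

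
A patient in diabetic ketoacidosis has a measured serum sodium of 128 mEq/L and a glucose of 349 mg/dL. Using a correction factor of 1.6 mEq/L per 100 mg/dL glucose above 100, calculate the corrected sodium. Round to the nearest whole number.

132 mEq/L

Corrected Na = measured Na + 1.6 · (glucose − 100)/100
= 128 + 1.6 · (349 − 100)/100
= 128 + 4
= 132 mEq/L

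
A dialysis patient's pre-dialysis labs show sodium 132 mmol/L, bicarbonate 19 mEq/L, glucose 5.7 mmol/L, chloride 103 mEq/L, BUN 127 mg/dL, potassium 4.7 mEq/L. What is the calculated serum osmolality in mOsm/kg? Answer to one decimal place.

315.1 mOsm/kg

Calculated osmolality = 2·Na + glucose + BUN/2.8
= 2·132 + 5.7 + 127/2.8
= 264 + 5.70 + 45.36
= 315.06 mOsm/kg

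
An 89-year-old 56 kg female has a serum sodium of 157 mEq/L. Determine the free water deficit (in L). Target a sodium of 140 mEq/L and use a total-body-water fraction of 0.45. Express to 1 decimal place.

3.1 L

TBW = 0.45 · 56 = 25.2 L
Free water deficit = TBW · (Na/140 − 1)
= 25.2 · (157/140 − 1)
= 25.2 · 0.1214
= 3.06 L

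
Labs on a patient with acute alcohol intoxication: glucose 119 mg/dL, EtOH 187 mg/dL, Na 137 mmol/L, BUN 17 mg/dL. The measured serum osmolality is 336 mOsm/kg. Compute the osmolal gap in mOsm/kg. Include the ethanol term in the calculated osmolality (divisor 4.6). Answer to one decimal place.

Calculated osmolality = 2·Na + glucose/18 + BUN/2.8 + ethanol/4.6
= 2·137 + 119/18 + 17/2.8 + 187/4.6
= 274 + 6.61 + 6.07 + 40.65
= 327.33 mOsm/kg ≈ 327.3 mOsm/kg
Osmolar gap = measured − calculated = 336 − 327.3 = 8.7 mOsm/kg

8.7 mOsm/kg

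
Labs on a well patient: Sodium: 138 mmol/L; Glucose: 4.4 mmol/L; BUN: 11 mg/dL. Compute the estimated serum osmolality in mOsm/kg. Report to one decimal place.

284.3 mOsm/kg

Calculated osmolality = 2·Na + glucose + BUN/2.8
= 2·138 + 4.4 + 11/2.8
= 276 + 4.40 + 3.93
= 284.33 mOsm/kg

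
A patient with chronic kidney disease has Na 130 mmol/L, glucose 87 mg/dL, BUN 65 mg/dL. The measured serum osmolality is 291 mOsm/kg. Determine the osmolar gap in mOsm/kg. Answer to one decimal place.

3.0 mOsm/kg

Calculated osmolality = 2·Na + glucose/18 + BUN/2.8
= 2·130 + 87/18 + 65/2.8
= 260 + 4.83 + 23.21
= 288.04 mOsm/kg ≈ 288.0 mOsm/kg
Osmolar gap = measured − calculated = 291 − 288.0 = 3.0 mOsm/kg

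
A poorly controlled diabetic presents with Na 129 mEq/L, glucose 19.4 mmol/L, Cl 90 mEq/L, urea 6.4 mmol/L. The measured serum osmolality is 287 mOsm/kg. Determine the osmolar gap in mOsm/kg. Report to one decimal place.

3.2 mOsm/kg

Calculated osmolality = 2·Na + glucose + urea
= 2·129 + 19.4 + 6.4
= 258 + 19.40 + 6.40
= 283.8 mOsm/kg ≈ 283.8 mOsm/kg
Osmolar gap = measured − calculated = 287 − 283.8 = 3.2 mOsm/kg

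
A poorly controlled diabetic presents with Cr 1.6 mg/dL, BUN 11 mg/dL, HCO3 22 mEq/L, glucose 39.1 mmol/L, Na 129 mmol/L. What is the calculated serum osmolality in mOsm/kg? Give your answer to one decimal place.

Calculated osmolality = 2·Na + glucose + BUN/2.8
= 2·129 + 39.1 + 11/2.8
= 258 + 39.10 + 3.93
= 301.03 mOsm/kg

301.0 mOsm/kg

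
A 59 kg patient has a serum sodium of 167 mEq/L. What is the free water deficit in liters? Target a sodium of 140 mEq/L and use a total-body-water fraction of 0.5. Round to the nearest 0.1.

5.7 L

TBW = 0.5 · 59 = 29.5 L
Free water deficit = TBW · (Na/140 − 1)
= 29.5 · (167/140 − 1)
= 29.5 · 0.1929
= 5.69 L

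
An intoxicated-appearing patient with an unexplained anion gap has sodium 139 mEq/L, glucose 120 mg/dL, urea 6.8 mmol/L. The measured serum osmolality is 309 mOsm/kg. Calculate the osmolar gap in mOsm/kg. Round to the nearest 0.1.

17.5 mOsm/kg

Calculated osmolality = 2·Na + glucose/18 + urea
= 2·139 + 120/18 + 6.8
= 278 + 6.67 + 6.80
= 291.47 mOsm/kg ≈ 291.5 mOsm/kg
Osmolar gap = measured − calculated = 309 − 291.5 = 17.5 mOsm/kg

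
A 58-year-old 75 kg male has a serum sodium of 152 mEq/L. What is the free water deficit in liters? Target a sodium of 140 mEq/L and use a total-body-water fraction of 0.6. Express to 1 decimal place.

3.9 L

TBW = 0.6 · 75 = 45 L
Free water deficit = TBW · (Na/140 − 1)
= 45 · (152/140 − 1)
= 45 · 0.0857
= 3.86 L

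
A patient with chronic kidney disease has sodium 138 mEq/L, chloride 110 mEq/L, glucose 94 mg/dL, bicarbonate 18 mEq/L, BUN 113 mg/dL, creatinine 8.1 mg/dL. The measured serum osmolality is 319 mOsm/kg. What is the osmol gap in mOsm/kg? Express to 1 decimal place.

-2.6 mOsm/kg

Calculated osmolality = 2·Na + glucose/18 + BUN/2.8
= 2·138 + 94/18 + 113/2.8
= 276 + 5.22 + 40.36
= 321.58 mOsm/kg ≈ 321.6 mOsm/kg
Osmolar gap = measured − calculated = 319 − 321.6 = -2.6 mOsm/kg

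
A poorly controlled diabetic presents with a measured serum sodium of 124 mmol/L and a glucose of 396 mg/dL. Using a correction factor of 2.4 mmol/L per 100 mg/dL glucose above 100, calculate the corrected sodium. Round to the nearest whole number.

131 mmol/L

Corrected Na = measured Na + 2.4 · (glucose − 100)/100
= 124 + 2.4 · (396 − 100)/100
= 124 + 7.1
= 131.1 mmol/L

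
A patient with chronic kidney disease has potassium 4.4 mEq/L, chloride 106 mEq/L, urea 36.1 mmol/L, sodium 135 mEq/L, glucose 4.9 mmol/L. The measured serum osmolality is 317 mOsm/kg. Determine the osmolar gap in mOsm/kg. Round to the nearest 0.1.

6.0 mOsm/kg

Calculated osmolality = 2·Na + glucose + urea
= 2·135 + 4.9 + 36.1
= 270 + 4.90 + 36.10
= 311 mOsm/kg ≈ 311.0 mOsm/kg
Osmolar gap = measured − calculated = 317 − 311.0 = 6.0 mOsm/kg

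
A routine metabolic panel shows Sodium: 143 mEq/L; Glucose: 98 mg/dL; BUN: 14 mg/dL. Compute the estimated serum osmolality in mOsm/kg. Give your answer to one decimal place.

296.4 mOsm/kg

Calculated osmolality = 2·Na + glucose/18 + BUN/2.8
= 2·143 + 98/18 + 14/2.8
= 286 + 5.44 + 5
= 296.44 mOsm/kg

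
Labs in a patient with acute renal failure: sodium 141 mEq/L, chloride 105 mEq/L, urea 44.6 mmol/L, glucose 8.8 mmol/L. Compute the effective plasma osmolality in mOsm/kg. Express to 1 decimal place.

290.8 mOsm/kg

Effective osmolality excludes urea (freely permeant across cell membranes):
2·Na + glucose
= 2·141 + 8.8
= 282 + 8.8
= 290.8 mOsm/kg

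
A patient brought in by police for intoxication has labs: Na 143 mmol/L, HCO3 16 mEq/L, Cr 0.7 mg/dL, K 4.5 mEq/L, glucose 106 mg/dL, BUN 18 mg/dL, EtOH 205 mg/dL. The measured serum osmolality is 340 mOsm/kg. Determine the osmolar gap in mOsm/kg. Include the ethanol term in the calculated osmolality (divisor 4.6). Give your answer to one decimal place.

-2.9 mOsm/kg

Calculated osmolality = 2·Na + glucose/18 + BUN/2.8 + ethanol/4.6
= 2·143 + 106/18 + 18/2.8 + 205/4.6
= 286 + 5.89 + 6.43 + 44.57
= 342.89 mOsm/kg ≈ 342.9 mOsm/kg
Osmolar gap = measured − calculated = 340 − 342.9 = -2.9 mOsm/kg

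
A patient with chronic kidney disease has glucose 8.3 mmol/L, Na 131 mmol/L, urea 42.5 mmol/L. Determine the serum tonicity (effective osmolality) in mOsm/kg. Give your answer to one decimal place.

Effective osmolality excludes urea (freely permeant across cell membranes):
2·Na + glucose
= 2·131 + 8.3
= 262 + 8.3
= 270.3 mOsm/kg

270.3 mOsm/kg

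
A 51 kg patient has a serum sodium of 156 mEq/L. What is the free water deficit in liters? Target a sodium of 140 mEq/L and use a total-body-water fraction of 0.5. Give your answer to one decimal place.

2.9 L

TBW = 0.5 · 51 = 25.5 L
Free water deficit = TBW · (Na/140 − 1)
= 25.5 · (156/140 − 1)
= 25.5 · 0.1143
= 2.91 L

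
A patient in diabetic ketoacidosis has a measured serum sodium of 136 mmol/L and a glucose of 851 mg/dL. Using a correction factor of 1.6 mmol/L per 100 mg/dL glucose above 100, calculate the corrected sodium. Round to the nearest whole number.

Corrected Na = measured Na + 1.6 · (glucose − 100)/100
= 136 + 1.6 · (851 − 100)/100
= 136 + 12
= 148 mmol/L

148 mmol/L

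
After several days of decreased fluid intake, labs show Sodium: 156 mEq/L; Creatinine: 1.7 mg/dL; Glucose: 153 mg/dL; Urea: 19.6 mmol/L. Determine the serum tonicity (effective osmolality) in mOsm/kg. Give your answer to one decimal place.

320.5 mOsm/kg

Effective osmolality excludes urea (freely permeant across cell membranes):
2·Na + glucose/18
= 2·156 + 153/18
= 312 + 8.5
= 320.5 mOsm/kg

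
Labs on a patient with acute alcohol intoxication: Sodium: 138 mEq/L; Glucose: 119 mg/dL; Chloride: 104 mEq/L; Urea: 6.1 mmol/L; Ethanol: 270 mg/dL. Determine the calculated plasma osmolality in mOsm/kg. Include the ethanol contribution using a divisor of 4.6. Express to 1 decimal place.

347.4 mOsm/kg

Calculated osmolality = 2·Na + glucose/18 + urea + ethanol/4.6
= 2·138 + 119/18 + 6.1 + 270/4.6
= 276 + 6.61 + 6.10 + 58.70
= 347.41 mOsm/kg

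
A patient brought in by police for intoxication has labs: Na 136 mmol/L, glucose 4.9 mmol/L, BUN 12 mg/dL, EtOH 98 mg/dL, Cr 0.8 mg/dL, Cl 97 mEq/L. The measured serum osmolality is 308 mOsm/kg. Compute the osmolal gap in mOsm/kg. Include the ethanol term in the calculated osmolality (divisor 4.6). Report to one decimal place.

Calculated osmolality = 2·Na + glucose + BUN/2.8 + ethanol/4.6
= 2·136 + 4.9 + 12/2.8 + 98/4.6
= 272 + 4.90 + 4.29 + 21.30
= 302.49 mOsm/kg ≈ 302.5 mOsm/kg
Osmolar gap = measured − calculated = 308 − 302.5 = 5.5 mOsm/kg

5.5 mOsm/kg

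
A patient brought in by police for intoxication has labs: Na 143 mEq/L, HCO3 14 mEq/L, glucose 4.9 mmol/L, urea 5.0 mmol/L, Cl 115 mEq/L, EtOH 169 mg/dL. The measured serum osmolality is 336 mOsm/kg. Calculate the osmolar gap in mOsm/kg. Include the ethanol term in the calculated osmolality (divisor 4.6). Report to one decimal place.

3.4 mOsm/kg

Calculated osmolality = 2·Na + glucose + urea + ethanol/4.6
= 2·143 + 4.9 + 5 + 169/4.6
= 286 + 4.90 + 5 + 36.74
= 332.64 mOsm/kg ≈ 332.6 mOsm/kg
Osmolar gap = measured − calculated = 336 − 332.6 = 3.4 mOsm/kg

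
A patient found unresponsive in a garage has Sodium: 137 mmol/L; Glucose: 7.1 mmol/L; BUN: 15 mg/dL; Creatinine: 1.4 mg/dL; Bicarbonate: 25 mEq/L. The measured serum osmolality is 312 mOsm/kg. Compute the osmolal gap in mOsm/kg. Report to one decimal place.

Calculated osmolality = 2·Na + glucose + BUN/2.8
= 2·137 + 7.1 + 15/2.8
= 274 + 7.10 + 5.36
= 286.46 mOsm/kg ≈ 286.5 mOsm/kg
Osmolar gap = measured − calculated = 312 − 286.5 = 25.5 mOsm/kg

25.5 mOsm/kg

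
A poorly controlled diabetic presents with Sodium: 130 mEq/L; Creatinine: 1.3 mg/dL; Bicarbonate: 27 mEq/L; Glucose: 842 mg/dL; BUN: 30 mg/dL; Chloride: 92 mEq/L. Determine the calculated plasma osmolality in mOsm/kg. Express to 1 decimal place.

317.5 mOsm/kg

Calculated osmolality = 2·Na + glucose/18 + BUN/2.8
= 2·130 + 842/18 + 30/2.8
= 260 + 46.78 + 10.71
= 317.49 mOsm/kg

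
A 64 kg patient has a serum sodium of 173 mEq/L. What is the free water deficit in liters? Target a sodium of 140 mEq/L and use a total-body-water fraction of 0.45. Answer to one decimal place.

6.8 L

TBW = 0.45 · 64 = 28.8 L
Free water deficit = TBW · (Na/140 − 1)
= 28.8 · (173/140 − 1)
= 28.8 · 0.2357
= 6.79 L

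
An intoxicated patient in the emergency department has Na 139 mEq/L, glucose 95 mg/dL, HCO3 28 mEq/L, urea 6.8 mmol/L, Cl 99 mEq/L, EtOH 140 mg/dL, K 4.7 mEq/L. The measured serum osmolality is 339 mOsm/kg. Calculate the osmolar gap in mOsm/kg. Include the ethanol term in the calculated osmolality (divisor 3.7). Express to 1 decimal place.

Calculated osmolality = 2·Na + glucose/18 + urea + ethanol/3.7
= 2·139 + 95/18 + 6.8 + 140/3.7
= 278 + 5.28 + 6.80 + 37.84
= 327.92 mOsm/kg ≈ 327.9 mOsm/kg
Osmolar gap = measured − calculated = 339 − 327.9 = 11.1 mOsm/kg

11.1 mOsm/kg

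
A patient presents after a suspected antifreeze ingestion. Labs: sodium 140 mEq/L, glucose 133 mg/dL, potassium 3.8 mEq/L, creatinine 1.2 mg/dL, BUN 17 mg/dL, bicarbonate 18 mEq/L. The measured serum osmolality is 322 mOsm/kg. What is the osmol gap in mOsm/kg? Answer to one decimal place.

Calculated osmolality = 2·Na + glucose/18 + BUN/2.8
= 2·140 + 133/18 + 17/2.8
= 280 + 7.39 + 6.07
= 293.46 mOsm/kg ≈ 293.5 mOsm/kg
Osmolar gap = measured − calculated = 322 − 293.5 = 28.5 mOsm/kg

28.5 mOsm/kg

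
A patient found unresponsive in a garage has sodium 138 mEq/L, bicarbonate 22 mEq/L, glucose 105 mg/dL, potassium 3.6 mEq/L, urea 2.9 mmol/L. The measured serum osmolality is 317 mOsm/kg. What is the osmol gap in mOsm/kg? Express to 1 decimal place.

Calculated osmolality = 2·Na + glucose/18 + urea
= 2·138 + 105/18 + 2.9
= 276 + 5.83 + 2.90
= 284.73 mOsm/kg ≈ 284.7 mOsm/kg
Osmolar gap = measured − calculated = 317 − 284.7 = 32.3 mOsm/kg

32.3 mOsm/kg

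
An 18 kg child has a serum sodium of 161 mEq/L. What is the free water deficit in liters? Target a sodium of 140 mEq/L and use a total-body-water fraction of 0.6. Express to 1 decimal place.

TBW = 0.6 · 18 = 10.8 L
Free water deficit = TBW · (Na/140 − 1)
= 10.8 · (161/140 − 1)
= 10.8 · 0.15
= 1.62 L

1.6 L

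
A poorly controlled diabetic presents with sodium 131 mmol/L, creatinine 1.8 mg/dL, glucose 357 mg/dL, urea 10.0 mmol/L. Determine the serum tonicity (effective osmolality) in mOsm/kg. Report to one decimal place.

281.8 mOsm/kg

Effective osmolality excludes urea (freely permeant across cell membranes):
2·Na + glucose/18
= 2·131 + 357/18
= 262 + 19.83
= 281.83 mOsm/kg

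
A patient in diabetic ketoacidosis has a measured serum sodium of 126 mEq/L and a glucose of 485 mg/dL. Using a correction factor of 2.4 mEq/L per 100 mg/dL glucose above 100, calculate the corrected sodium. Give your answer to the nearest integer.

135 mEq/L

Corrected Na = measured Na + 2.4 · (glucose − 100)/100
= 126 + 2.4 · (485 − 100)/100
= 126 + 9.2
= 135.2 mEq/L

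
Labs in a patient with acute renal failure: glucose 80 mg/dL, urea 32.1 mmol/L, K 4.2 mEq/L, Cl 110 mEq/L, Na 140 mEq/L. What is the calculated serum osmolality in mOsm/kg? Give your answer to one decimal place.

Calculated osmolality = 2·Na + glucose/18 + urea
= 2·140 + 80/18 + 32.1
= 280 + 4.44 + 32.10
= 316.54 mOsm/kg

316.5 mOsm/kg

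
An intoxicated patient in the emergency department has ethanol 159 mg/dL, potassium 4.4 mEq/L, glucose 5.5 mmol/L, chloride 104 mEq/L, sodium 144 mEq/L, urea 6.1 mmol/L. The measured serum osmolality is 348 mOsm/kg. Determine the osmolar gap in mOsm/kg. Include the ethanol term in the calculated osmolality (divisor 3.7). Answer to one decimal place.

5.4 mOsm/kg

Calculated osmolality = 2·Na + glucose + urea + ethanol/3.7
= 2·144 + 5.5 + 6.1 + 159/3.7
= 288 + 5.50 + 6.10 + 42.97
= 342.57 mOsm/kg ≈ 342.6 mOsm/kg
Osmolar gap = measured − calculated = 348 − 342.6 = 5.4 mOsm/kg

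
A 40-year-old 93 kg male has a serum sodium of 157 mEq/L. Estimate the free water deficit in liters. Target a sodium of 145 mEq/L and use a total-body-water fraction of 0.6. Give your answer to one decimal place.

TBW = 0.6 · 93 = 55.8 L
Free water deficit = TBW · (Na/145 − 1)
= 55.8 · (157/145 − 1)
= 55.8 · 0.0828
= 4.62 L

4.6 L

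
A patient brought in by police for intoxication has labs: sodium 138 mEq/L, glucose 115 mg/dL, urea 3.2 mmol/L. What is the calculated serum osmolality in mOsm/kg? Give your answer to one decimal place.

285.6 mOsm/kg

Calculated osmolality = 2·Na + glucose/18 + urea
= 2·138 + 115/18 + 3.2
= 276 + 6.39 + 3.20
= 285.59 mOsm/kg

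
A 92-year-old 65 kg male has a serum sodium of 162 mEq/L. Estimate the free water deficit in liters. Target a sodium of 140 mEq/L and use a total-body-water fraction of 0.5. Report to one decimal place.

5.1 L

TBW = 0.5 · 65 = 32.5 L
Free water deficit = TBW · (Na/140 − 1)
= 32.5 · (162/140 − 1)
= 32.5 · 0.1571
= 5.11 L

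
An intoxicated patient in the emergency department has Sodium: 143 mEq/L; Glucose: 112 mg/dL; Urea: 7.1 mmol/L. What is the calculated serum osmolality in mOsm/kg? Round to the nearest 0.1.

299.3 mOsm/kg

Calculated osmolality = 2·Na + glucose/18 + urea
= 2·143 + 112/18 + 7.1
= 286 + 6.22 + 7.10
= 299.32 mOsm/kg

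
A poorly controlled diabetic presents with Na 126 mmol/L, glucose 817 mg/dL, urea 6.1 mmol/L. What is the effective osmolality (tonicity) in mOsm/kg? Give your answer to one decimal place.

297.4 mOsm/kg

Effective osmolality excludes urea (freely permeant across cell membranes):
2·Na + glucose/18
= 2·126 + 817/18
= 252 + 45.39
= 297.39 mOsm/kg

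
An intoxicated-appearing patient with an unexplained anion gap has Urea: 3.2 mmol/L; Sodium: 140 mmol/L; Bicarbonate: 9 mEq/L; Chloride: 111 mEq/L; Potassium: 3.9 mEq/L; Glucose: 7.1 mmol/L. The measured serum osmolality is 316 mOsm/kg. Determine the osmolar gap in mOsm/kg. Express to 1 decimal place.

Calculated osmolality = 2·Na + glucose + urea
= 2·140 + 7.1 + 3.2
= 280 + 7.10 + 3.20
= 290.3 mOsm/kg ≈ 290.3 mOsm/kg
Osmolar gap = measured − calculated = 316 − 290.3 = 25.7 mOsm/kg

25.7 mOsm/kg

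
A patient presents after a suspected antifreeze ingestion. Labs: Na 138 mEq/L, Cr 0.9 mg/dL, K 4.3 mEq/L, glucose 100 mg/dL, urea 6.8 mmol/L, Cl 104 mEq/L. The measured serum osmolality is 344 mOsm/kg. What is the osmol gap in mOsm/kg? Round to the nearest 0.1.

55.6 mOsm/kg

Calculated osmolality = 2·Na + glucose/18 + urea
= 2·138 + 100/18 + 6.8
= 276 + 5.56 + 6.80
= 288.36 mOsm/kg ≈ 288.4 mOsm/kg
Osmolar gap = measured − calculated = 344 − 288.4 = 55.6 mOsm/kg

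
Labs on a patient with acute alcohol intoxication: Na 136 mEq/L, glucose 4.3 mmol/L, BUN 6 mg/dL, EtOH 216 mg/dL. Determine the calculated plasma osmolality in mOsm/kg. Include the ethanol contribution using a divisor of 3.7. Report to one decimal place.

336.8 mOsm/kg

Calculated osmolality = 2·Na + glucose + BUN/2.8 + ethanol/3.7
= 2·136 + 4.3 + 6/2.8 + 216/3.7
= 272 + 4.30 + 2.14 + 58.38
= 336.82 mOsm/kg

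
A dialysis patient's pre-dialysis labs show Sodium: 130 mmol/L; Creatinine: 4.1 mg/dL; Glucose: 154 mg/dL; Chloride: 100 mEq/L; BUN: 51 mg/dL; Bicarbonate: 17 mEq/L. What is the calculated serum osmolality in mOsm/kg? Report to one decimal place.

Calculated osmolality = 2·Na + glucose/18 + BUN/2.8
= 2·130 + 154/18 + 51/2.8
= 260 + 8.56 + 18.21
= 286.77 mOsm/kg

286.8 mOsm/kg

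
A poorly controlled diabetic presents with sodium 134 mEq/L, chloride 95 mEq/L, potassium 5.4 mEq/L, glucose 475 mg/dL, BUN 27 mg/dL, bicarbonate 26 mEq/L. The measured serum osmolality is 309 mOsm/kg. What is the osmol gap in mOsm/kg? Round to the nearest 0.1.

Calculated osmolality = 2·Na + glucose/18 + BUN/2.8
= 2·134 + 475/18 + 27/2.8
= 268 + 26.39 + 9.64
= 304.03 mOsm/kg ≈ 304.0 mOsm/kg
Osmolar gap = measured − calculated = 309 − 304.0 = 5.0 mOsm/kg

5.0 mOsm/kg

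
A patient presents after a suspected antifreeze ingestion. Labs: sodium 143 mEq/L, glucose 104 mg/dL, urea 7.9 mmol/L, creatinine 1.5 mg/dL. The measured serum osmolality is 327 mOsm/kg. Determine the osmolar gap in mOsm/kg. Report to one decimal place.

Calculated osmolality = 2·Na + glucose/18 + urea
= 2·143 + 104/18 + 7.9
= 286 + 5.78 + 7.90
= 299.68 mOsm/kg ≈ 299.7 mOsm/kg
Osmolar gap = measured − calculated = 327 − 299.7 = 27.3 mOsm/kg

27.3 mOsm/kg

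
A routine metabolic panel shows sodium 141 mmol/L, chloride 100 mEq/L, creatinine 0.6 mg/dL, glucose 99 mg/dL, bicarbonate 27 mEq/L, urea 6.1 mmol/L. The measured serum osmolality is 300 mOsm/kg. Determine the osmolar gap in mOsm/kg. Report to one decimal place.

Calculated osmolality = 2·Na + glucose/18 + urea
= 2·141 + 99/18 + 6.1
= 282 + 5.50 + 6.10
= 293.6 mOsm/kg ≈ 293.6 mOsm/kg
Osmolar gap = measured − calculated = 300 − 293.6 = 6.4 mOsm/kg

6.4 mOsm/kg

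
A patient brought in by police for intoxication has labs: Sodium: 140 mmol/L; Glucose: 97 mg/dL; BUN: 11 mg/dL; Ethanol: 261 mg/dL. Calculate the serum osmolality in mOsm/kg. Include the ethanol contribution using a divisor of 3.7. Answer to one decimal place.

Calculated osmolality = 2·Na + glucose/18 + BUN/2.8 + ethanol/3.7
= 2·140 + 97/18 + 11/2.8 + 261/3.7
= 280 + 5.39 + 3.93 + 70.54
= 359.86 mOsm/kg

359.9 mOsm/kg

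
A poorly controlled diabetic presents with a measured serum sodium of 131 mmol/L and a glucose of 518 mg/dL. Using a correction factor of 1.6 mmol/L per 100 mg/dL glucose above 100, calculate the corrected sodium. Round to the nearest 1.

Corrected Na = measured Na + 1.6 · (glucose − 100)/100
= 131 + 1.6 · (518 − 100)/100
= 131 + 6.7
= 137.7 mmol/L

138 mmol/L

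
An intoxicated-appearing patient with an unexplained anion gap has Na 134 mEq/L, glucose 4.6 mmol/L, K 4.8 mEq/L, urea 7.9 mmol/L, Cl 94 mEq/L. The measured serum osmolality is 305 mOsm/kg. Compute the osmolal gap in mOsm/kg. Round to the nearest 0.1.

Calculated osmolality = 2·Na + glucose + urea
= 2·134 + 4.6 + 7.9
= 268 + 4.60 + 7.90
= 280.5 mOsm/kg ≈ 280.5 mOsm/kg
Osmolar gap = measured − calculated = 305 − 280.5 = 24.5 mOsm/kg

24.5 mOsm/kg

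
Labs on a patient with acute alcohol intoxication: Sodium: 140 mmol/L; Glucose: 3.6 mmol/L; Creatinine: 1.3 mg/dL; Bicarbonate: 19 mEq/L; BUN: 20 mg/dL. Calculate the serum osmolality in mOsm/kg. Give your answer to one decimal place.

290.7 mOsm/kg

Calculated osmolality = 2·Na + glucose + BUN/2.8
= 2·140 + 3.6 + 20/2.8
= 280 + 3.60 + 7.14
= 290.74 mOsm/kg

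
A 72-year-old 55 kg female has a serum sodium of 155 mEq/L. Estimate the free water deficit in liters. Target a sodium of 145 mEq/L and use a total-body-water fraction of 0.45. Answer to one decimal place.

1.7 L

TBW = 0.45 · 55 = 24.75 L
Free water deficit = TBW · (Na/145 − 1)
= 24.75 · (155/145 − 1)
= 24.75 · 0.069
= 1.71 L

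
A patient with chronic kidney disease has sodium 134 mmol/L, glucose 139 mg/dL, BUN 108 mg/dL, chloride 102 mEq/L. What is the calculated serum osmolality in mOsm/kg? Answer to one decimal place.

314.3 mOsm/kg

Calculated osmolality = 2·Na + glucose/18 + BUN/2.8
= 2·134 + 139/18 + 108/2.8
= 268 + 7.72 + 38.57
= 314.29 mOsm/kg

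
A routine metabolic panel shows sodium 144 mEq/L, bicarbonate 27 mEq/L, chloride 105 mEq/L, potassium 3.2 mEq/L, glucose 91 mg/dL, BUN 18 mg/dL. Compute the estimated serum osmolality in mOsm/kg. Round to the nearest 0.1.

Calculated osmolality = 2·Na + glucose/18 + BUN/2.8
= 2·144 + 91/18 + 18/2.8
= 288 + 5.06 + 6.43
= 299.49 mOsm/kg

299.5 mOsm/kg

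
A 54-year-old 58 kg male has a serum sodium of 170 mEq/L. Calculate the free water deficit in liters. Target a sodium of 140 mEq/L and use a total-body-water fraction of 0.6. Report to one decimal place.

7.5 L

TBW = 0.6 · 58 = 34.8 L
Free water deficit = TBW · (Na/140 − 1)
= 34.8 · (170/140 − 1)
= 34.8 · 0.2143
= 7.46 L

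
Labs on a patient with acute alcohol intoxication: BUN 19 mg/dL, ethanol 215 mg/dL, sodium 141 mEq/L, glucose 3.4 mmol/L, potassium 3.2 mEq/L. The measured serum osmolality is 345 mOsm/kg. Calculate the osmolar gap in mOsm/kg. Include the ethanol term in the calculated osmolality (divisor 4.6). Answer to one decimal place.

Calculated osmolality = 2·Na + glucose + BUN/2.8 + ethanol/4.6
= 2·141 + 3.4 + 19/2.8 + 215/4.6
= 282 + 3.40 + 6.79 + 46.74
= 338.93 mOsm/kg ≈ 338.9 mOsm/kg
Osmolar gap = measured − calculated = 345 − 338.9 = 6.1 mOsm/kg

6.1 mOsm/kg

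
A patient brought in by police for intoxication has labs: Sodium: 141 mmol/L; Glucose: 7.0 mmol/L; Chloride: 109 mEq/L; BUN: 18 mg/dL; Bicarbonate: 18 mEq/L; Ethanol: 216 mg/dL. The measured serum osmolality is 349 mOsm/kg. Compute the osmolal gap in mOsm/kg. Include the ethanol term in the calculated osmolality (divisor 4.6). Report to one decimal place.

Calculated osmolality = 2·Na + glucose + BUN/2.8 + ethanol/4.6
= 2·141 + 7 + 18/2.8 + 216/4.6
= 282 + 7 + 6.43 + 46.96
= 342.39 mOsm/kg ≈ 342.4 mOsm/kg
Osmolar gap = measured − calculated = 349 − 342.4 = 6.6 mOsm/kg

6.6 mOsm/kg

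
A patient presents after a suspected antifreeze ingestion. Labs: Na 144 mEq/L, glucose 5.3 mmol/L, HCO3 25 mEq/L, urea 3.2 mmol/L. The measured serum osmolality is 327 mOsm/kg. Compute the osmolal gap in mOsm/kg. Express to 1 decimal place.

Calculated osmolality = 2·Na + glucose + urea
= 2·144 + 5.3 + 3.2
= 288 + 5.30 + 3.20
= 296.5 mOsm/kg ≈ 296.5 mOsm/kg
Osmolar gap = measured − calculated = 327 − 296.5 = 30.5 mOsm/kg

30.5 mOsm/kg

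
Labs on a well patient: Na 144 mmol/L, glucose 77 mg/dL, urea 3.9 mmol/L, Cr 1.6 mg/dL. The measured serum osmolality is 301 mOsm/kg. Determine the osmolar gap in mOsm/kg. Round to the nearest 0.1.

4.8 mOsm/kg

Calculated osmolality = 2·Na + glucose/18 + urea
= 2·144 + 77/18 + 3.9
= 288 + 4.28 + 3.90
= 296.18 mOsm/kg ≈ 296.2 mOsm/kg
Osmolar gap = measured − calculated = 301 − 296.2 = 4.8 mOsm/kg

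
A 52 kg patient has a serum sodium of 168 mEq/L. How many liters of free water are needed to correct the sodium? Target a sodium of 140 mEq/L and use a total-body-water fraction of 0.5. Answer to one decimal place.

TBW = 0.5 · 52 = 26 L
Free water deficit = TBW · (Na/140 − 1)
= 26 · (168/140 − 1)
= 26 · 0.2
= 5.2 L

5.2 L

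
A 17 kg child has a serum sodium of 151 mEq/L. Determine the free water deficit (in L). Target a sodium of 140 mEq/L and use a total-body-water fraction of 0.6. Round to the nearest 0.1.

TBW = 0.6 · 17 = 10.2 L
Free water deficit = TBW · (Na/140 − 1)
= 10.2 · (151/140 − 1)
= 10.2 · 0.0786
= 0.8 L

0.8 L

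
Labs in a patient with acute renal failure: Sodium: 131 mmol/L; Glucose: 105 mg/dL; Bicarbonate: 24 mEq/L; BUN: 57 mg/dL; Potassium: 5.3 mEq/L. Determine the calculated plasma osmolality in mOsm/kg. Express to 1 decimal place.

Calculated osmolality = 2·Na + glucose/18 + BUN/2.8
= 2·131 + 105/18 + 57/2.8
= 262 + 5.83 + 20.36
= 288.19 mOsm/kg

288.2 mOsm/kg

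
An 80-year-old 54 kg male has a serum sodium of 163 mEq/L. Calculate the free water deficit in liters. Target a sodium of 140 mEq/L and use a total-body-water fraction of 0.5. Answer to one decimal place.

4.4 L

TBW = 0.5 · 54 = 27 L
Free water deficit = TBW · (Na/140 − 1)
= 27 · (163/140 − 1)
= 27 · 0.1643
= 4.44 L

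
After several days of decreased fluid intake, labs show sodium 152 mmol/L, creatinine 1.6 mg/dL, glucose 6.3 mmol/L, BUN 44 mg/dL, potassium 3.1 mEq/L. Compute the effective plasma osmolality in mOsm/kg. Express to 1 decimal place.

Effective osmolality excludes urea (freely permeant across cell membranes):
2·Na + glucose
= 2·152 + 6.3
= 304 + 6.3
= 310.3 mOsm/kg

310.3 mOsm/kg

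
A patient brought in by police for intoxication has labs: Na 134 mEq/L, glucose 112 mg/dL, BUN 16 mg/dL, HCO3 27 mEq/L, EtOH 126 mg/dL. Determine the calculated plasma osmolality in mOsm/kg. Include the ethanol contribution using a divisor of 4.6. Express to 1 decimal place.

Calculated osmolality = 2·Na + glucose/18 + BUN/2.8 + ethanol/4.6
= 2·134 + 112/18 + 16/2.8 + 126/4.6
= 268 + 6.22 + 5.71 + 27.39
= 307.32 mOsm/kg

307.3 mOsm/kg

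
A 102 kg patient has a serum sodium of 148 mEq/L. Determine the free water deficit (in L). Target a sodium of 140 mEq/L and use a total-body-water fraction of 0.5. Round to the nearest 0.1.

2.9 L

TBW = 0.5 · 102 = 51 L
Free water deficit = TBW · (Na/140 − 1)
= 51 · (148/140 − 1)
= 51 · 0.0571
= 2.91 L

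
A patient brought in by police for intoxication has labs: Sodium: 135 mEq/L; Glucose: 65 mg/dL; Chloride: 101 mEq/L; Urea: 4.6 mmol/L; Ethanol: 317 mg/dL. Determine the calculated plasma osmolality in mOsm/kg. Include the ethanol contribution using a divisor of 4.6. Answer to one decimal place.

Calculated osmolality = 2·Na + glucose/18 + urea + ethanol/4.6
= 2·135 + 65/18 + 4.6 + 317/4.6
= 270 + 3.61 + 4.60 + 68.91
= 347.12 mOsm/kg

347.1 mOsm/kg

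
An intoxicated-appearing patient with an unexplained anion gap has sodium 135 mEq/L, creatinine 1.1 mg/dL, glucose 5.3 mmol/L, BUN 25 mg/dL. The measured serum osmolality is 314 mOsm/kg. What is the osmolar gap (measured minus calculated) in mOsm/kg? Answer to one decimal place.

29.8 mOsm/kg

Calculated osmolality = 2·Na + glucose + BUN/2.8
= 2·135 + 5.3 + 25/2.8
= 270 + 5.30 + 8.93
= 284.23 mOsm/kg ≈ 284.2 mOsm/kg
Osmolar gap = measured − calculated = 314 − 284.2 = 29.8 mOsm/kg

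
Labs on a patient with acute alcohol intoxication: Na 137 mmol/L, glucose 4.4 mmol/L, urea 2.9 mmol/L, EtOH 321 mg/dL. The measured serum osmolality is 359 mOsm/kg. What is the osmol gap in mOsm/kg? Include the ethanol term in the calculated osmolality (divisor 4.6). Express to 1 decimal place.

7.9 mOsm/kg

Calculated osmolality = 2·Na + glucose + urea + ethanol/4.6
= 2·137 + 4.4 + 2.9 + 321/4.6
= 274 + 4.40 + 2.90 + 69.78
= 351.08 mOsm/kg ≈ 351.1 mOsm/kg
Osmolar gap = measured − calculated = 359 − 351.1 = 7.9 mOsm/kg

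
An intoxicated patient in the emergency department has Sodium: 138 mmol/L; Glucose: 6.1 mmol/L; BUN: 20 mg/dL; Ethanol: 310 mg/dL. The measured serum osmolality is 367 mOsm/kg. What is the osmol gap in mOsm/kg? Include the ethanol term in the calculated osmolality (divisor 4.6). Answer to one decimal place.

10.4 mOsm/kg

Calculated osmolality = 2·Na + glucose + BUN/2.8 + ethanol/4.6
= 2·138 + 6.1 + 20/2.8 + 310/4.6
= 276 + 6.10 + 7.14 + 67.39
= 356.63 mOsm/kg ≈ 356.6 mOsm/kg
Osmolar gap = measured − calculated = 367 − 356.6 = 10.4 mOsm/kg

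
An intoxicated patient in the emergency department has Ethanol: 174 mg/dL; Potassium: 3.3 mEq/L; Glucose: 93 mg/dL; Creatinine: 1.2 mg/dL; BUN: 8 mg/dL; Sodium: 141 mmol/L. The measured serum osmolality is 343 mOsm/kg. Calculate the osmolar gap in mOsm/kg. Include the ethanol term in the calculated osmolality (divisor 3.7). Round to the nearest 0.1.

5.9 mOsm/kg

Calculated osmolality = 2·Na + glucose/18 + BUN/2.8 + ethanol/3.7
= 2·141 + 93/18 + 8/2.8 + 174/3.7
= 282 + 5.17 + 2.86 + 47.03
= 337.06 mOsm/kg ≈ 337.1 mOsm/kg
Osmolar gap = measured − calculated = 343 − 337.1 = 5.9 mOsm/kg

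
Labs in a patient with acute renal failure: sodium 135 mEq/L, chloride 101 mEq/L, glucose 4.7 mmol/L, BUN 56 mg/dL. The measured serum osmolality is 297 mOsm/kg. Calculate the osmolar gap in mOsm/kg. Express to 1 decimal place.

Calculated osmolality = 2·Na + glucose + BUN/2.8
= 2·135 + 4.7 + 56/2.8
= 270 + 4.70 + 20
= 294.7 mOsm/kg ≈ 294.7 mOsm/kg
Osmolar gap = measured − calculated = 297 − 294.7 = 2.3 mOsm/kg

2.3 mOsm/kg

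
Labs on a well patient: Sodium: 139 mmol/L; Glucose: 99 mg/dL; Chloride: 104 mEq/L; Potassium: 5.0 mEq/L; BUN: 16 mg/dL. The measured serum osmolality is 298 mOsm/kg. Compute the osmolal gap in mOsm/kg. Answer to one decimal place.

8.8 mOsm/kg

Calculated osmolality = 2·Na + glucose/18 + BUN/2.8
= 2·139 + 99/18 + 16/2.8
= 278 + 5.50 + 5.71
= 289.21 mOsm/kg ≈ 289.2 mOsm/kg
Osmolar gap = measured − calculated = 298 − 289.2 = 8.8 mOsm/kg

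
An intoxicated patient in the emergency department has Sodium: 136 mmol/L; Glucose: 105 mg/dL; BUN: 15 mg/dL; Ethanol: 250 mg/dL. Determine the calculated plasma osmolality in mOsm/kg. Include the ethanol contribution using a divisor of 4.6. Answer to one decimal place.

Calculated osmolality = 2·Na + glucose/18 + BUN/2.8 + ethanol/4.6
= 2·136 + 105/18 + 15/2.8 + 250/4.6
= 272 + 5.83 + 5.36 + 54.35
= 337.54 mOsm/kg

337.5 mOsm/kg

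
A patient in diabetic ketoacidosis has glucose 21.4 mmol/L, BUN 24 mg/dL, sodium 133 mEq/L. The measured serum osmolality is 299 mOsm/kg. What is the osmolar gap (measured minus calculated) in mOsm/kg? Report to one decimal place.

3.0 mOsm/kg

Calculated osmolality = 2·Na + glucose + BUN/2.8
= 2·133 + 21.4 + 24/2.8
= 266 + 21.40 + 8.57
= 295.97 mOsm/kg ≈ 296.0 mOsm/kg
Osmolar gap = measured − calculated = 299 − 296.0 = 3.0 mOsm/kg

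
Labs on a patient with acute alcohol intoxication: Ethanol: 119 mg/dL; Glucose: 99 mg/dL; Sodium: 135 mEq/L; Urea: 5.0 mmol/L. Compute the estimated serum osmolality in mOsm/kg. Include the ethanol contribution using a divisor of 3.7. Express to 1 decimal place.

312.7 mOsm/kg

Calculated osmolality = 2·Na + glucose/18 + urea + ethanol/3.7
= 2·135 + 99/18 + 5 + 119/3.7
= 270 + 5.50 + 5 + 32.16
= 312.66 mOsm/kg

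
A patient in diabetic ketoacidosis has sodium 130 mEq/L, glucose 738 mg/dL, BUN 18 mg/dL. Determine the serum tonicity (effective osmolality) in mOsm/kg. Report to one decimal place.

Effective osmolality excludes urea (freely permeant across cell membranes):
2·Na + glucose/18
= 2·130 + 738/18
= 260 + 41
= 301 mOsm/kg

301.0 mOsm/kg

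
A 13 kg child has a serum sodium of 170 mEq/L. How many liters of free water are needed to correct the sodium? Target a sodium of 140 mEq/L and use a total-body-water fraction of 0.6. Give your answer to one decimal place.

1.7 L

TBW = 0.6 · 13 = 7.8 L
Free water deficit = TBW · (Na/140 − 1)
= 7.8 · (170/140 − 1)
= 7.8 · 0.2143
= 1.67 L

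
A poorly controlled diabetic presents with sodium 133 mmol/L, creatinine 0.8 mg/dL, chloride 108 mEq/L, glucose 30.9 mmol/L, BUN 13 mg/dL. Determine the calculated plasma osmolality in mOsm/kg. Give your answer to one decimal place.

Calculated osmolality = 2·Na + glucose + BUN/2.8
= 2·133 + 30.9 + 13/2.8
= 266 + 30.90 + 4.64
= 301.54 mOsm/kg

301.5 mOsm/kg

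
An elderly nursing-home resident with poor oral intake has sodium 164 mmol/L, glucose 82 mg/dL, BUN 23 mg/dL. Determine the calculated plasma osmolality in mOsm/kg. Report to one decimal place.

340.8 mOsm/kg

Calculated osmolality = 2·Na + glucose/18 + BUN/2.8
= 2·164 + 82/18 + 23/2.8
= 328 + 4.56 + 8.21
= 340.77 mOsm/kg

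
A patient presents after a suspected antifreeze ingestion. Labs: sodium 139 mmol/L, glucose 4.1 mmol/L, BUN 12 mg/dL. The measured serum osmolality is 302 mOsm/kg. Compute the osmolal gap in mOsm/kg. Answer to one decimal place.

Calculated osmolality = 2·Na + glucose + BUN/2.8
= 2·139 + 4.1 + 12/2.8
= 278 + 4.10 + 4.29
= 286.39 mOsm/kg ≈ 286.4 mOsm/kg
Osmolar gap = measured − calculated = 302 − 286.4 = 15.6 mOsm/kg

15.6 mOsm/kg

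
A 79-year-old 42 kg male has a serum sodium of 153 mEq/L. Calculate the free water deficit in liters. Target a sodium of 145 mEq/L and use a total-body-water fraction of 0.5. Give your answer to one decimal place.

TBW = 0.5 · 42 = 21 L
Free water deficit = TBW · (Na/145 − 1)
= 21 · (153/145 − 1)
= 21 · 0.0552
= 1.16 L

1.2 L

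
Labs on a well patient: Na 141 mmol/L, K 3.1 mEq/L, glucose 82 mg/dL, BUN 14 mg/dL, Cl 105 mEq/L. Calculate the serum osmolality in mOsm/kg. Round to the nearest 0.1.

291.6 mOsm/kg

Calculated osmolality = 2·Na + glucose/18 + BUN/2.8
= 2·141 + 82/18 + 14/2.8
= 282 + 4.56 + 5
= 291.56 mOsm/kg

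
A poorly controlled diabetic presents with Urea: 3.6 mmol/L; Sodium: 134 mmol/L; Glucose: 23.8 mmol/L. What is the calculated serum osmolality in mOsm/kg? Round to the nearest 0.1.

Calculated osmolality = 2·Na + glucose + urea
= 2·134 + 23.8 + 3.6
= 268 + 23.80 + 3.60
= 295.4 mOsm/kg

295.4 mOsm/kg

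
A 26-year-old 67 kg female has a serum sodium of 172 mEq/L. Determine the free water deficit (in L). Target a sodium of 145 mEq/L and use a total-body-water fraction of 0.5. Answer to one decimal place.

TBW = 0.5 · 67 = 33.5 L
Free water deficit = TBW · (Na/145 − 1)
= 33.5 · (172/145 − 1)
= 33.5 · 0.1862
= 6.24 L

6.2 L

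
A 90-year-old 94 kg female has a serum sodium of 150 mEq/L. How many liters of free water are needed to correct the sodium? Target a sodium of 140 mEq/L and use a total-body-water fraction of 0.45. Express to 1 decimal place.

3.0 L

TBW = 0.45 · 94 = 42.3 L
Free water deficit = TBW · (Na/140 − 1)
= 42.3 · (150/140 − 1)
= 42.3 · 0.0714
= 3.02 L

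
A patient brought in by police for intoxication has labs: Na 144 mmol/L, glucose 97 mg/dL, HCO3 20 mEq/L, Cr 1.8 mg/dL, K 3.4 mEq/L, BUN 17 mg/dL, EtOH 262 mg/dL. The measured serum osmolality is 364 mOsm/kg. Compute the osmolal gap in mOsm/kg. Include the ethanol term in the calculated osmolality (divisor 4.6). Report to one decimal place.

7.6 mOsm/kg

Calculated osmolality = 2·Na + glucose/18 + BUN/2.8 + ethanol/4.6
= 2·144 + 97/18 + 17/2.8 + 262/4.6
= 288 + 5.39 + 6.07 + 56.96
= 356.42 mOsm/kg ≈ 356.4 mOsm/kg
Osmolar gap = measured − calculated = 364 − 356.4 = 7.6 mOsm/kg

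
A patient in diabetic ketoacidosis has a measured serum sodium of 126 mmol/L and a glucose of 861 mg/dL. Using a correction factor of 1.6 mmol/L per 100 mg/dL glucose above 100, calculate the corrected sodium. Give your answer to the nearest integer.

138 mmol/L

Corrected Na = measured Na + 1.6 · (glucose − 100)/100
= 126 + 1.6 · (861 − 100)/100
= 126 + 12.2
= 138.2 mmol/L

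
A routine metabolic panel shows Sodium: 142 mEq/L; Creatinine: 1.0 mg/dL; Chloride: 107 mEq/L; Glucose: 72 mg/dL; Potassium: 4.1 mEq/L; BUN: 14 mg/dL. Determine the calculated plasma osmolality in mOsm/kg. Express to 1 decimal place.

Calculated osmolality = 2·Na + glucose/18 + BUN/2.8
= 2·142 + 72/18 + 14/2.8
= 284 + 4 + 5
= 293 mOsm/kg

293.0 mOsm/kg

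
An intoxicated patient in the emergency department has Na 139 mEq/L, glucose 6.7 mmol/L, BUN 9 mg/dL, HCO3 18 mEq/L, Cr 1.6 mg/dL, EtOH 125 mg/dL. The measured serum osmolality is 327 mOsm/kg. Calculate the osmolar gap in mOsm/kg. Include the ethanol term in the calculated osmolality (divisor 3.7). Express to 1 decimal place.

5.3 mOsm/kg

Calculated osmolality = 2·Na + glucose + BUN/2.8 + ethanol/3.7
= 2·139 + 6.7 + 9/2.8 + 125/3.7
= 278 + 6.70 + 3.21 + 33.78
= 321.69 mOsm/kg ≈ 321.7 mOsm/kg
Osmolar gap = measured − calculated = 327 − 321.7 = 5.3 mOsm/kg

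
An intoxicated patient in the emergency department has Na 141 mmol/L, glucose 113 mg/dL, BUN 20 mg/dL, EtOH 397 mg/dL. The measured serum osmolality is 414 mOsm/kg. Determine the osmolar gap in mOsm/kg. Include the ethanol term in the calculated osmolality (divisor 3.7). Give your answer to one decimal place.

Calculated osmolality = 2·Na + glucose/18 + BUN/2.8 + ethanol/3.7
= 2·141 + 113/18 + 20/2.8 + 397/3.7
= 282 + 6.28 + 7.14 + 107.30
= 402.72 mOsm/kg ≈ 402.7 mOsm/kg
Osmolar gap = measured − calculated = 414 − 402.7 = 11.3 mOsm/kg

11.3 mOsm/kg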